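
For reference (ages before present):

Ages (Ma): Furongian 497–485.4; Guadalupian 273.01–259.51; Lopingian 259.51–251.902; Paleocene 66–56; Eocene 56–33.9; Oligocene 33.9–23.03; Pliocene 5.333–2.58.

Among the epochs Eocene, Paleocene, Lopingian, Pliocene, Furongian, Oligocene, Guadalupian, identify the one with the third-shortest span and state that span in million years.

Durations: Eocene 22.1; Paleocene 10; Lopingian 7.608; Pliocene 2.753; Furongian 11.6; Oligocene 10.87; Guadalupian 13.5 Myr.
Sorted shortest-first: Pliocene (2.753), Lopingian (7.608), Paleocene (10), Oligocene (10.87), Furongian (11.6), Guadalupian (13.5), Eocene (22.1).
The third shortest is Paleocene at 10 Myr.

Paleocene, 10 million years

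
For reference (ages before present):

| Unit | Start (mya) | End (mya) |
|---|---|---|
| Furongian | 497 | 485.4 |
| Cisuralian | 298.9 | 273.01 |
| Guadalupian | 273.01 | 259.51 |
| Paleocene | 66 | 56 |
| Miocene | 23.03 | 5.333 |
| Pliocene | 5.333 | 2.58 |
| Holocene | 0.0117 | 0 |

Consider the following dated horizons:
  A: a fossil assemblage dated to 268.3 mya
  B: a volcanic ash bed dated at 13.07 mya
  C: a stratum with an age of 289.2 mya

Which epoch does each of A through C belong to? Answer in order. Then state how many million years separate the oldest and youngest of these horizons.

A — Guadalupian; B — Miocene; C — Cisuralian; span 276.13 million years

A: 268.3 Ma lies in 273.01–259.51 Ma, so Guadalupian.
B: 13.07 Ma lies in 23.03–5.333 Ma, so Miocene.
C: 289.2 Ma lies in 298.9–273.01 Ma, so Cisuralian.
Oldest = 289.2 Ma, youngest = 13.07 Ma → span 276.13 Myr.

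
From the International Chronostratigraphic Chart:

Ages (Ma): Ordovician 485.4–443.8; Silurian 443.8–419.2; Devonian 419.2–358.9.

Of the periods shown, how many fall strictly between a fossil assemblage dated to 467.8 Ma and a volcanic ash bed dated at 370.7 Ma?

1

The older date is 467.8 Ma and the younger is 370.7 Ma.
Periods with start < 467.8 and end > 370.7 Ma: Silurian (443.8–419.2).
That is 1 complete period.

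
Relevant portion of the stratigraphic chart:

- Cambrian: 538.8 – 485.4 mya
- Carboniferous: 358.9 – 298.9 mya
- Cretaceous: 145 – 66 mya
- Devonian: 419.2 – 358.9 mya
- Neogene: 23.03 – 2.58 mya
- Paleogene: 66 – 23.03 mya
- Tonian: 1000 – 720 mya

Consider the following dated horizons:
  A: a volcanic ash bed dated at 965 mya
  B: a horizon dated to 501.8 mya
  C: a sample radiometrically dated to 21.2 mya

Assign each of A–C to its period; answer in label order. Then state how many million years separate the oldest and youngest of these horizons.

Match each age against the start–end ranges in the excerpt: A = 965 Ma → Tonian (1000–720); B = 501.8 Ma → Cambrian (538.8–485.4); C = 21.2 Ma → Neogene (23.03–2.58).
The largest age is 965 Ma and the smallest is 21.2 Ma; their difference is 943.8 Myr.

A — Tonian; B — Cambrian; C — Neogene; span 943.8 million years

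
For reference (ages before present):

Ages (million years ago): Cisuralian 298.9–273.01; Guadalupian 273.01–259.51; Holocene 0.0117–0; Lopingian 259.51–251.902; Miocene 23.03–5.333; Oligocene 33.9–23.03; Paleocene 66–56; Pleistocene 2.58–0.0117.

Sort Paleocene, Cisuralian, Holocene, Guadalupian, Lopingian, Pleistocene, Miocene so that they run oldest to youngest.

The oldest of these is Cisuralian (starts 298.9 Ma) and the youngest is Holocene (ends 0 Ma).
In between, by decreasing start age: Guadalupian (273.01), Lopingian (259.51), Paleocene (66), Miocene (23.03), Pleistocene (2.58).

Cisuralian, Guadalupian, Lopingian, Paleocene, Miocene, Pleistocene, Holocene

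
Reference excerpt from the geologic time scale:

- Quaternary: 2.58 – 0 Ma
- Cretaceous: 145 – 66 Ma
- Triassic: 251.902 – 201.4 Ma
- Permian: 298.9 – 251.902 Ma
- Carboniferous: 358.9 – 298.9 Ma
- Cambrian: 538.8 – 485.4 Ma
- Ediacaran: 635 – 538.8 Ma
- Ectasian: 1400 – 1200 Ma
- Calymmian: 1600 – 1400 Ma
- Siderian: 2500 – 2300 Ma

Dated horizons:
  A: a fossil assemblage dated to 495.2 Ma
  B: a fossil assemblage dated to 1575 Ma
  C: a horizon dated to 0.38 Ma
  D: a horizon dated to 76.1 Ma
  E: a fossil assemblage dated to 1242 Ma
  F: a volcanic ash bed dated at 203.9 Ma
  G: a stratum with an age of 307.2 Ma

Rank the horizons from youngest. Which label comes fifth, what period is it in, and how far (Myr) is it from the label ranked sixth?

Smaller Ma means younger, so youngest first: C 0.38 < D 76.1 < F 203.9 < G 307.2 < A 495.2 < E 1242 < B 1575.
Counting 5 along gives A (495.2 Ma); the excerpt puts that inside the Cambrian, 538.8–485.4 Ma.
Next in line is E (1242 Ma), and 1242 − 495.2 = 746.8 Myr.

A, in the Cambrian; 746.8 million years to E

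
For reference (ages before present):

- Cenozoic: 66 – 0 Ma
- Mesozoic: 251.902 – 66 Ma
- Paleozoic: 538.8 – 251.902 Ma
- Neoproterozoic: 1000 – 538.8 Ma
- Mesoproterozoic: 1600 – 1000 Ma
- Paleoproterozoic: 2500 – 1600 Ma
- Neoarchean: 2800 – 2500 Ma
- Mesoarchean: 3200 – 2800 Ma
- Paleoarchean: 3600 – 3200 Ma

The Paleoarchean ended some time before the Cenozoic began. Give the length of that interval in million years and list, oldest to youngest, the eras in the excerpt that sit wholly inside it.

End of Paleoarchean = 3200 Ma; start of Cenozoic = 66 Ma.
Gap = 3200 − 66 = 3134 Myr.
Eras wholly inside 3200–66 Ma: Mesoarchean (3200–2800), Neoarchean (2800–2500), Paleoproterozoic (2500–1600), Mesoproterozoic (1600–1000), Neoproterozoic (1000–538.8), Paleozoic (538.8–251.902), Mesozoic (251.902–66).

3134 million years; Mesoarchean, Neoarchean, Paleoproterozoic, Mesoproterozoic, Neoproterozoic, Paleozoic, Mesozoic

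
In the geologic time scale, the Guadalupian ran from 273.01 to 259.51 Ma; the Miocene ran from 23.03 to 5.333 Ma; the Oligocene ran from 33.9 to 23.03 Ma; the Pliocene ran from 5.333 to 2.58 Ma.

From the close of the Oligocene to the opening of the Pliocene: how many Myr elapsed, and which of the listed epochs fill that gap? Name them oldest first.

17.697 million years; Miocene

End of Oligocene = 23.03 Ma; start of Pliocene = 5.333 Ma.
Gap = 23.03 − 5.333 = 17.697 Myr.
Epochs wholly inside 23.03–5.333 Ma: Miocene (23.03–5.333).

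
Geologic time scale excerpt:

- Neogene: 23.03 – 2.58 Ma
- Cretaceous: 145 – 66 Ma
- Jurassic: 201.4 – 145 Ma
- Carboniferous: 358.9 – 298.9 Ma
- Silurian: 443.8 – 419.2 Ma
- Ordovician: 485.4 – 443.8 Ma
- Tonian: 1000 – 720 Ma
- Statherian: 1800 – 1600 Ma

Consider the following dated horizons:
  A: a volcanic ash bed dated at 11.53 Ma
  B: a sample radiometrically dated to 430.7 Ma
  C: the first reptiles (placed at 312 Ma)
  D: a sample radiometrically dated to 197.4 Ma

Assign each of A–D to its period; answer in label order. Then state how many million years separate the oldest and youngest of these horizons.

Match each age against the start–end ranges in the excerpt: A = 11.53 Ma → Neogene (23.03–2.58); B = 430.7 Ma → Silurian (443.8–419.2); C = 312 Ma → Carboniferous (358.9–298.9); D = 197.4 Ma → Jurassic (201.4–145).
The largest age is 430.7 Ma and the smallest is 11.53 Ma; their difference is 419.17 Myr.

A — Neogene; B — Silurian; C — Carboniferous; D — Jurassic; span 419.17 million years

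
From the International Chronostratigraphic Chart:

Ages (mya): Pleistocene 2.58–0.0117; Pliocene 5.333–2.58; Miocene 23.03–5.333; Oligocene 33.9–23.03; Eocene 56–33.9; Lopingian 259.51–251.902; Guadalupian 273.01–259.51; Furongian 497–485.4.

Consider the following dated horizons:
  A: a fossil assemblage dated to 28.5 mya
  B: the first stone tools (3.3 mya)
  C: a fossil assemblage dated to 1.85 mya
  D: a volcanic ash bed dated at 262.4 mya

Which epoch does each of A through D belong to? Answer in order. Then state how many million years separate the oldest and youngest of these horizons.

A — Oligocene; B — Pliocene; C — Pleistocene; D — Guadalupian; span 260.55 million years

A: 28.5 Ma lies in 33.9–23.03 Ma, so Oligocene.
B: 3.3 Ma lies in 5.333–2.58 Ma, so Pliocene.
C: 1.85 Ma lies in 2.58–0.0117 Ma, so Pleistocene.
D: 262.4 Ma lies in 273.01–259.51 Ma, so Guadalupian.
Oldest = 262.4 Ma, youngest = 1.85 Ma → span 260.55 Myr.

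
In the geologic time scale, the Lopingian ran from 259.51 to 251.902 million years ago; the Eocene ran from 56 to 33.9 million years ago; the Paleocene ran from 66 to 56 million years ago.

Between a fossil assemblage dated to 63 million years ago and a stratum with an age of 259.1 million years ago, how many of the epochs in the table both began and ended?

The older date is 259.1 Ma and the younger is 63 Ma.
No epoch both begins after 259.1 Ma and ends before 63 Ma, so the count is 0.

0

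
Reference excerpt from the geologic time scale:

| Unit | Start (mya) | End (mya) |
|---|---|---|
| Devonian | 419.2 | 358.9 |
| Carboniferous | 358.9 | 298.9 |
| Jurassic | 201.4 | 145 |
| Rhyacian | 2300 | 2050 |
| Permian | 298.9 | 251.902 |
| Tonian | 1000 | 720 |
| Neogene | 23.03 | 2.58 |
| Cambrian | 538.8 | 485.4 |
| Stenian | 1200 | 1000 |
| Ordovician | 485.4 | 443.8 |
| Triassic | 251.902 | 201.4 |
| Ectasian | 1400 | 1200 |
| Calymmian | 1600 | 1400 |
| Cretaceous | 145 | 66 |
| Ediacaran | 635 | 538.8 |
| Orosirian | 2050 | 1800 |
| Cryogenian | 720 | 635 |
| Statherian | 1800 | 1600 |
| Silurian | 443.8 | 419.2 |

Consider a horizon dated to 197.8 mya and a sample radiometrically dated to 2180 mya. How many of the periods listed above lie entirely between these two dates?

The older date is 2180 Ma and the younger is 197.8 Ma.
Periods with start < 2180 and end > 197.8 Ma: Orosirian (2050–1800), Statherian (1800–1600), Calymmian (1600–1400), Ectasian (1400–1200), Stenian (1200–1000), Tonian (1000–720), Cryogenian (720–635), Ediacaran (635–538.8), Cambrian (538.8–485.4), Ordovician (485.4–443.8), Silurian (443.8–419.2), Devonian (419.2–358.9), Carboniferous (358.9–298.9), Permian (298.9–251.902), Triassic (251.902–201.4).
That is 15 complete periods.

15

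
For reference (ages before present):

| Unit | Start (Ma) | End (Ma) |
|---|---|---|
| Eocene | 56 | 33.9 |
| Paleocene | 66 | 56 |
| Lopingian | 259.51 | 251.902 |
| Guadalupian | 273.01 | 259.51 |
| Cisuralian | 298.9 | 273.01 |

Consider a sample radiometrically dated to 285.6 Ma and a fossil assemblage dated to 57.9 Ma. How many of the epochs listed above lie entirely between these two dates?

2

285.6 Ma sits inside the Cisuralian (298.9–273.01) and 57.9 Ma inside the Paleocene (66–56); neither of those is wholly between the two dates.
The listed epochs lying completely between them are Guadalupian, Lopingian — 2 in all.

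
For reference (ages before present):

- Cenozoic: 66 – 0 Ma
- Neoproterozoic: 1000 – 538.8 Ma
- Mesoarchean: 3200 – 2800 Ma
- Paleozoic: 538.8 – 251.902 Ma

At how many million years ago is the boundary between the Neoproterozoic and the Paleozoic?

538.8 Ma

The Neoproterozoic ends and the Paleozoic begins at 538.8 Ma.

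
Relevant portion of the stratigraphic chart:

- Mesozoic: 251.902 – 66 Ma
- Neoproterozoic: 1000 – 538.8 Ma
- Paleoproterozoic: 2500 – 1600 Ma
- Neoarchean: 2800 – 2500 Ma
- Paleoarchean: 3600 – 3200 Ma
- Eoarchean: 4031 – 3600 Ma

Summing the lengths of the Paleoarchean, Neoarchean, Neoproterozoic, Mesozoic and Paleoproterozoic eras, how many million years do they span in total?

Duration is start − end for each: (3600 − 3200) + (2800 − 2500) + (1000 − 538.8) + (251.902 − 66) + (2500 − 1600).
That is 400 + 300 + 461.2 + 185.902 + 900, which totals 2247.102 million years.

2247.102 million years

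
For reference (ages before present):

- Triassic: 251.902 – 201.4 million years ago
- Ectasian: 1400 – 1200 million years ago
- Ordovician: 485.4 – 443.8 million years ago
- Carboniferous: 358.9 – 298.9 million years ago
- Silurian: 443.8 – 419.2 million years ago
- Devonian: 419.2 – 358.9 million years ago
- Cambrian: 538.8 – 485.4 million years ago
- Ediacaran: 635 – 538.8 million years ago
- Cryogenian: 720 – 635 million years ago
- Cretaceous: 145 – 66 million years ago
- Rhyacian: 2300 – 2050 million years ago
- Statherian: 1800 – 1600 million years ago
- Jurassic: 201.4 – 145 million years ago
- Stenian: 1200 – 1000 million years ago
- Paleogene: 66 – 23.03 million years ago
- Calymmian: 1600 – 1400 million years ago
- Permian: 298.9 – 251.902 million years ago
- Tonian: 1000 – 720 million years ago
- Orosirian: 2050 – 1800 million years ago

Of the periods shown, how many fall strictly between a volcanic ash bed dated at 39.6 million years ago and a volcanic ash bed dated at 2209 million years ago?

The older date is 2209 Ma and the younger is 39.6 Ma.
Periods with start < 2209 and end > 39.6 Ma: Orosirian (2050–1800), Statherian (1800–1600), Calymmian (1600–1400), Ectasian (1400–1200), Stenian (1200–1000), Tonian (1000–720), Cryogenian (720–635), Ediacaran (635–538.8), Cambrian (538.8–485.4), Ordovician (485.4–443.8), Silurian (443.8–419.2), Devonian (419.2–358.9), Carboniferous (358.9–298.9), Permian (298.9–251.902), Triassic (251.902–201.4), Jurassic (201.4–145), Cretaceous (145–66).
That is 17 complete periods.

17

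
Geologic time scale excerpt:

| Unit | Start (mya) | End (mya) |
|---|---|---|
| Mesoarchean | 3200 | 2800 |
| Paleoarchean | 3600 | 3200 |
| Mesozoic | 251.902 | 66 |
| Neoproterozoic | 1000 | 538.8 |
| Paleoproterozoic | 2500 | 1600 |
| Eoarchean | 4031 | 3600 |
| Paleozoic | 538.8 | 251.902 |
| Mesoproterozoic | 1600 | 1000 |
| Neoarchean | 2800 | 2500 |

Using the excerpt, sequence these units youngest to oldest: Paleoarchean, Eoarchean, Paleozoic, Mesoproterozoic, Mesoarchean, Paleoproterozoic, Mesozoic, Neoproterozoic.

Mesozoic → Paleozoic → Neoproterozoic → Mesoproterozoic → Paleoproterozoic → Mesoarchean → Paleoarchean → Eoarchean

Sorting by start age (ascending Ma, since larger Ma = older): Mesozoic start 251.902, Paleozoic start 538.8, Neoproterozoic start 1000, Mesoproterozoic start 1600, Paleoproterozoic start 2500, Mesoarchean start 3200, Paleoarchean start 3600, Eoarchean start 4031.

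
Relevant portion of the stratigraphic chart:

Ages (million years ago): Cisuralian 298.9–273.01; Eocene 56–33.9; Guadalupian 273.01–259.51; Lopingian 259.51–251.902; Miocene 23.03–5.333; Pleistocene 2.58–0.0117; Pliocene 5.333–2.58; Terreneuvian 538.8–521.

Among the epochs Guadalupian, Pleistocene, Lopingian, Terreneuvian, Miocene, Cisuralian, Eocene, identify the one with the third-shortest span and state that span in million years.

Guadalupian, 13.5 million years

Start − end for each: Guadalupian 273.01 − 259.51 = 13.5; Pleistocene 2.58 − 0.0117 = 2.5683; Lopingian 259.51 − 251.902 = 7.608; Terreneuvian 538.8 − 521 = 17.8; Miocene 23.03 − 5.333 = 17.697; Cisuralian 298.9 − 273.01 = 25.89; Eocene 56 − 33.9 = 22.1.
Ranking these from shortest: Pleistocene < Lopingian < Guadalupian < Miocene < Terreneuvian < Eocene < Cisuralian.
Position 3 in that ranking is Guadalupian, which lasted 13.5 Myr.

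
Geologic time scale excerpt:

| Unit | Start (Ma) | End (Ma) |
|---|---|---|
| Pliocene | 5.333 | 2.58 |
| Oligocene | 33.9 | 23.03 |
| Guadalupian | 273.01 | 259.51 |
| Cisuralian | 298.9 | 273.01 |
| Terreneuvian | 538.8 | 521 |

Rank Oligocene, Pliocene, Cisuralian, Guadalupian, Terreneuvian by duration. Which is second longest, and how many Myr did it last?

Terreneuvian, 17.8 million years

Durations: Oligocene 10.87; Pliocene 2.753; Cisuralian 25.89; Guadalupian 13.5; Terreneuvian 17.8 Myr.
Sorted longest-first: Cisuralian (25.89), Terreneuvian (17.8), Guadalupian (13.5), Oligocene (10.87), Pliocene (2.753).
The second longest is Terreneuvian at 17.8 Myr.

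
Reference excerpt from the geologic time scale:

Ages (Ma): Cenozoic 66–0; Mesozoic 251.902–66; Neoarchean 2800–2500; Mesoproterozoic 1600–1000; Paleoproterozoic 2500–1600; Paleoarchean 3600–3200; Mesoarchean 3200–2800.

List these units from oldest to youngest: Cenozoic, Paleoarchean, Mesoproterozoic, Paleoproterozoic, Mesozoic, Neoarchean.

The oldest of these is Paleoarchean (starts 3600 Ma) and the youngest is Cenozoic (ends 0 Ma).
In between, by decreasing start age: Neoarchean (2800), Paleoproterozoic (2500), Mesoproterozoic (1600), Mesozoic (251.902).

Paleoarchean, Neoarchean, Paleoproterozoic, Mesoproterozoic, Mesozoic, Cenozoic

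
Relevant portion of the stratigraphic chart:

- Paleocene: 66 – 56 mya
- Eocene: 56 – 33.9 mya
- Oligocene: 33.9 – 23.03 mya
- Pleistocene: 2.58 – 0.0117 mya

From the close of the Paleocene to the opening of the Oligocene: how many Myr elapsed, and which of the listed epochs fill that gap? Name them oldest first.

The Paleocene closes at 56 Ma and the Oligocene opens at 33.9 Ma, so the interval is 56 − 33.9 = 22.1 Myr.
An epoch fits inside if it starts at or after 56 Ma and ends at or before 33.9 Ma; oldest first that gives Eocene.

22.1 million years; Eocene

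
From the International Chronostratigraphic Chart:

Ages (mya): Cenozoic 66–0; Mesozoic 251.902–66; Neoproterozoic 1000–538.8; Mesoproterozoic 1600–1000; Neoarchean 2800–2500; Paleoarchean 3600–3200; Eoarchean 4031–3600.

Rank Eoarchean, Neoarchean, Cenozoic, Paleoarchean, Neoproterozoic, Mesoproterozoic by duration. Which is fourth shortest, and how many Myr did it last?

Eoarchean, 431 million years

Start − end for each: Eoarchean 4031 − 3600 = 431; Neoarchean 2800 − 2500 = 300; Cenozoic 66 − 0 = 66; Paleoarchean 3600 − 3200 = 400; Neoproterozoic 1000 − 538.8 = 461.2; Mesoproterozoic 1600 − 1000 = 600.
Ranking these from shortest: Cenozoic < Neoarchean < Paleoarchean < Eoarchean < Neoproterozoic < Mesoproterozoic.
Position 4 in that ranking is Eoarchean, which lasted 431 Myr.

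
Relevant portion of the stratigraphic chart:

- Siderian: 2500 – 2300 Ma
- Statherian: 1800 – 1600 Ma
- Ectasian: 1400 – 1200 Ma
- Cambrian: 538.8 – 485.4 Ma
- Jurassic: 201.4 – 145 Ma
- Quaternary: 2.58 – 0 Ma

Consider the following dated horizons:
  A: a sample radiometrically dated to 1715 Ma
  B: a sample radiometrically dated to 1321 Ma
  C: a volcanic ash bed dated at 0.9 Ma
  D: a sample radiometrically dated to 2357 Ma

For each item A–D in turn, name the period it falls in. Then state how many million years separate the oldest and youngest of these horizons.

Match each age against the start–end ranges in the excerpt: A = 1715 Ma → Statherian (1800–1600); B = 1321 Ma → Ectasian (1400–1200); C = 0.9 Ma → Quaternary (2.58–0); D = 2357 Ma → Siderian (2500–2300).
The largest age is 2357 Ma and the smallest is 0.9 Ma; their difference is 2356.1 Myr.

A — Statherian; B — Ectasian; C — Quaternary; D — Siderian; span 2356.1 million years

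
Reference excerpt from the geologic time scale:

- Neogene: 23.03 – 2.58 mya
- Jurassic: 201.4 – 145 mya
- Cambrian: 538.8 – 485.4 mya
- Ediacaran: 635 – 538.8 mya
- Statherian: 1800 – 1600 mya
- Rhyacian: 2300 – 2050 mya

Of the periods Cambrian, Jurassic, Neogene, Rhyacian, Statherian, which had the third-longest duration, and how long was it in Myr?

Jurassic, 56.4 million years

Start − end for each: Cambrian 538.8 − 485.4 = 53.4; Jurassic 201.4 − 145 = 56.4; Neogene 23.03 − 2.58 = 20.45; Rhyacian 2300 − 2050 = 250; Statherian 1800 − 1600 = 200.
Ranking these from longest: Rhyacian > Statherian > Jurassic > Cambrian > Neogene.
Position 3 in that ranking is Jurassic, which lasted 56.4 Myr.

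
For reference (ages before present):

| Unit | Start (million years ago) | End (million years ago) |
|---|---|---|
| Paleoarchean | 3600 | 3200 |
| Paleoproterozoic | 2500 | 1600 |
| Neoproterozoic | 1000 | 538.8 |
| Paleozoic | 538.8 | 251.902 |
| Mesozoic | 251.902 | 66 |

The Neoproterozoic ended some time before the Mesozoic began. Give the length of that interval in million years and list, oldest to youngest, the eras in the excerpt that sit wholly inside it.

End of Neoproterozoic = 538.8 Ma; start of Mesozoic = 251.902 Ma.
Gap = 538.8 − 251.902 = 286.898 Myr.
Eras wholly inside 538.8–251.902 Ma: Paleozoic (538.8–251.902).

286.898 million years; Paleozoic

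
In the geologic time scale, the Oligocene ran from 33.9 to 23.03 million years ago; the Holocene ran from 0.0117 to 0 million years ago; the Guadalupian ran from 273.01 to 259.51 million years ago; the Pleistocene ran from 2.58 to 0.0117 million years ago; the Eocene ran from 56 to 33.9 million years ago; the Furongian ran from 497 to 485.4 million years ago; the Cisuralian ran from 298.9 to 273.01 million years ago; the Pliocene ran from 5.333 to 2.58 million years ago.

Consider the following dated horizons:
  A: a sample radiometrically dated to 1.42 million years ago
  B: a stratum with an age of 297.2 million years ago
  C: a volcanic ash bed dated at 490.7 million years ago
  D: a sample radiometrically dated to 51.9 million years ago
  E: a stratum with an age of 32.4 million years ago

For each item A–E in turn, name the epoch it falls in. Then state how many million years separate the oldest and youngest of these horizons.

A: 1.42 Ma lies in 2.58–0.0117 Ma, so Pleistocene.
B: 297.2 Ma lies in 298.9–273.01 Ma, so Cisuralian.
C: 490.7 Ma lies in 497–485.4 Ma, so Furongian.
D: 51.9 Ma lies in 56–33.9 Ma, so Eocene.
E: 32.4 Ma lies in 33.9–23.03 Ma, so Oligocene.
Oldest = 490.7 Ma, youngest = 1.42 Ma → span 489.28 Myr.

A — Pleistocene; B — Cisuralian; C — Furongian; D — Eocene; E — Oligocene; span 489.28 million years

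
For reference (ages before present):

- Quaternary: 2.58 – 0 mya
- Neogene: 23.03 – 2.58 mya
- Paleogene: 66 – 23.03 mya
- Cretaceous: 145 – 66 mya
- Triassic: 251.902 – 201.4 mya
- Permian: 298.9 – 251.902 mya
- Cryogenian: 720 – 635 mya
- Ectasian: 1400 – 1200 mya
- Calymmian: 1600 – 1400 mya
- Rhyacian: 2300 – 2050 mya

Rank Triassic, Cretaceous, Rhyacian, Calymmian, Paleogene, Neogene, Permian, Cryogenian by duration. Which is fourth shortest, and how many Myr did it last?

Triassic, 50.502 million years

Start − end for each: Triassic 251.902 − 201.4 = 50.502; Cretaceous 145 − 66 = 79; Rhyacian 2300 − 2050 = 250; Calymmian 1600 − 1400 = 200; Paleogene 66 − 23.03 = 42.97; Neogene 23.03 − 2.58 = 20.45; Permian 298.9 − 251.902 = 46.998; Cryogenian 720 − 635 = 85.
Ranking these from shortest: Neogene < Paleogene < Permian < Triassic < Cretaceous < Cryogenian < Calymmian < Rhyacian.
Position 4 in that ranking is Triassic, which lasted 50.502 Myr.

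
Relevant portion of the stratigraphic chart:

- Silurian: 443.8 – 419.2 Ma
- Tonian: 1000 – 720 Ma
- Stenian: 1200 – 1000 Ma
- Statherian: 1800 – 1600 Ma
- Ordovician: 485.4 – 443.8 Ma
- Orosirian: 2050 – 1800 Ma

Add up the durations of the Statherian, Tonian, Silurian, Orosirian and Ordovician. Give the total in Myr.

796.2 million years

Each duration: Statherian = 200; Tonian = 280; Silurian = 24.6; Orosirian = 250; Ordovician = 41.6.
Sum: 200 + 280 + 24.6 + 250 + 41.6 = 796.2 Myr.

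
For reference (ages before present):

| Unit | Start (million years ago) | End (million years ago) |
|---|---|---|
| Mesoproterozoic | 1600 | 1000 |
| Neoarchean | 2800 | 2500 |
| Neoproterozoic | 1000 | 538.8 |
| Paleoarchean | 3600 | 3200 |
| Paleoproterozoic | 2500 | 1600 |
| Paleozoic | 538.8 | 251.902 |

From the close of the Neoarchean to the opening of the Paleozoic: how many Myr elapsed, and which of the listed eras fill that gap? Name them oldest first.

1961.2 million years; Paleoproterozoic, Mesoproterozoic, Neoproterozoic

End of Neoarchean = 2500 Ma; start of Paleozoic = 538.8 Ma.
Gap = 2500 − 538.8 = 1961.2 Myr.
Eras wholly inside 2500–538.8 Ma: Paleoproterozoic (2500–1600), Mesoproterozoic (1600–1000), Neoproterozoic (1000–538.8).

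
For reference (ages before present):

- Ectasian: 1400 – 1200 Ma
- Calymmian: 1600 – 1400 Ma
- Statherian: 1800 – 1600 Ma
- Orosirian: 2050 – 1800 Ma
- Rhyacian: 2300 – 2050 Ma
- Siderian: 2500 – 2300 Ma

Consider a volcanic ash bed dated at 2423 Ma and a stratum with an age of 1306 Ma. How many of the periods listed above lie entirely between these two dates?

4

The older date is 2423 Ma and the younger is 1306 Ma.
Periods with start < 2423 and end > 1306 Ma: Rhyacian (2300–2050), Orosirian (2050–1800), Statherian (1800–1600), Calymmian (1600–1400).
That is 4 complete periods.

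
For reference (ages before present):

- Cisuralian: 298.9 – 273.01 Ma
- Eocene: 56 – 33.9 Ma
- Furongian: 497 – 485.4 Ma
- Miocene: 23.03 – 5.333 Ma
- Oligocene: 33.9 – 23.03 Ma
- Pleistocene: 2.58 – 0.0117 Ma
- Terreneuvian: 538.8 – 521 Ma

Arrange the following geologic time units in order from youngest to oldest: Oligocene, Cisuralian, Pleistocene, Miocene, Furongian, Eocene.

Read off each span (Ma): Oligocene 33.9–23.03; Cisuralian 298.9–273.01; Pleistocene 2.58–0.0117; Miocene 23.03–5.333; Furongian 497–485.4; Eocene 56–33.9.
Larger Ma is older, so oldest→youngest is Furongian, Cisuralian, Eocene, Oligocene, Miocene, Pleistocene; reverse it for youngest→oldest.

Pleistocene, then Miocene, then Oligocene, then Eocene, then Cisuralian, then Furongian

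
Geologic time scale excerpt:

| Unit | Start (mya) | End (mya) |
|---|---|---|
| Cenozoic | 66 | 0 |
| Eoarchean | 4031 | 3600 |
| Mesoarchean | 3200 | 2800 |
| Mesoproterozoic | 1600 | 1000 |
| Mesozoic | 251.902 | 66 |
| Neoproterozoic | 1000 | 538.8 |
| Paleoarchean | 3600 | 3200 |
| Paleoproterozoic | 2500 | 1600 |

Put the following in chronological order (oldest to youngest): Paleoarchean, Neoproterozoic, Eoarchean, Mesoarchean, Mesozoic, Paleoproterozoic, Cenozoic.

Read off each span (Ma): Paleoarchean 3600–3200; Neoproterozoic 1000–538.8; Eoarchean 4031–3600; Mesoarchean 3200–2800; Mesozoic 251.902–66; Paleoproterozoic 2500–1600; Cenozoic 66–0.
Larger Ma is older, so oldest→youngest is Eoarchean, Paleoarchean, Mesoarchean, Paleoproterozoic, Neoproterozoic, Mesozoic, Cenozoic.

Eoarchean, then Paleoarchean, then Mesoarchean, then Paleoproterozoic, then Neoproterozoic, then Mesozoic, then Cenozoic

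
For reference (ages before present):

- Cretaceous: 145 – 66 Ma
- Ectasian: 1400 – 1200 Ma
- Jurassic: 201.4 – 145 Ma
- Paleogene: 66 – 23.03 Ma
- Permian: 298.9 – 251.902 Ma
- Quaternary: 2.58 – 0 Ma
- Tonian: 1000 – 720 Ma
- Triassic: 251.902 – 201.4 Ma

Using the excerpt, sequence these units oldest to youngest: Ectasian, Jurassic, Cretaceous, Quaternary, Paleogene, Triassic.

Read off each span (Ma): Ectasian 1400–1200; Jurassic 201.4–145; Cretaceous 145–66; Quaternary 2.58–0; Paleogene 66–23.03; Triassic 251.902–201.4.
Larger Ma is older, so oldest→youngest is Ectasian, Triassic, Jurassic, Cretaceous, Paleogene, Quaternary.

Ectasian → Triassic → Jurassic → Cretaceous → Paleogene → Quaternary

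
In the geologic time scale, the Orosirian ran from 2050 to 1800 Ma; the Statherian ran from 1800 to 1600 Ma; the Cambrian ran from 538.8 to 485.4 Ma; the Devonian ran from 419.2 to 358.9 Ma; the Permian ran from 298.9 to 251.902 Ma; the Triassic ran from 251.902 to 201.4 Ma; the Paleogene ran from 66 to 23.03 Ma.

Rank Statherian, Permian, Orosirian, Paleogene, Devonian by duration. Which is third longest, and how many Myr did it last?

Devonian, 60.3 million years

Durations: Statherian 200; Permian 46.998; Orosirian 250; Paleogene 42.97; Devonian 60.3 Myr.
Sorted longest-first: Orosirian (250), Statherian (200), Devonian (60.3), Permian (46.998), Paleogene (42.97).
The third longest is Devonian at 60.3 Myr.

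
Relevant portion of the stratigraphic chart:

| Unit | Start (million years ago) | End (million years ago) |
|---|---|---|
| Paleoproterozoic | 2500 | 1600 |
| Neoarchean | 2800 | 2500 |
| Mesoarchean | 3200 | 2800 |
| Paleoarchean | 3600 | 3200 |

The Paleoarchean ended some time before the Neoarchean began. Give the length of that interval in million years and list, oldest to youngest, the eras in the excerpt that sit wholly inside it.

The Paleoarchean closes at 3200 Ma and the Neoarchean opens at 2800 Ma, so the interval is 3200 − 2800 = 400 Myr.
An era fits inside if it starts at or after 3200 Ma and ends at or before 2800 Ma; oldest first that gives Mesoarchean.

400 million years; Mesoarchean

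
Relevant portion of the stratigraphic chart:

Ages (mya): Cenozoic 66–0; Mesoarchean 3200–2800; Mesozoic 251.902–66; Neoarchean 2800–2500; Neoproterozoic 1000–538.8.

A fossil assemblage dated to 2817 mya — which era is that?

Mesoarchean

2817 Ma lies between 3200 and 2800 Ma, so it falls in the Mesoarchean.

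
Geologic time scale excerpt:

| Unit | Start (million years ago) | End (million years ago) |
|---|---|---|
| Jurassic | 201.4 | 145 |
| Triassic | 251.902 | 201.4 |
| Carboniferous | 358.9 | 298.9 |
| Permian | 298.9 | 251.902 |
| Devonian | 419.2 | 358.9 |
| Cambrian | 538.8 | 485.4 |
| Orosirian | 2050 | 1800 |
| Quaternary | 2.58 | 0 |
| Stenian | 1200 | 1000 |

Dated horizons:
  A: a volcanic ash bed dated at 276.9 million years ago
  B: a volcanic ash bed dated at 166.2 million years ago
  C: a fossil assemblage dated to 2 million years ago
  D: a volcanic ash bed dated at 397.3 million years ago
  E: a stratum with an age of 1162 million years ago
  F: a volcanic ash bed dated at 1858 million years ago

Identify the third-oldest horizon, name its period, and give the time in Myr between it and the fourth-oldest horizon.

D, in the Devonian; 120.4 million years to A

Sorted oldest-first by Ma: F (1858), E (1162), D (397.3), A (276.9), B (166.2), C (2).
The third oldest is D at 397.3 Ma, which lies in 419.2–358.9 Ma: the Devonian.
The fourth oldest is A at 276.9 Ma; separation = |397.3 − 276.9| = 120.4 Myr.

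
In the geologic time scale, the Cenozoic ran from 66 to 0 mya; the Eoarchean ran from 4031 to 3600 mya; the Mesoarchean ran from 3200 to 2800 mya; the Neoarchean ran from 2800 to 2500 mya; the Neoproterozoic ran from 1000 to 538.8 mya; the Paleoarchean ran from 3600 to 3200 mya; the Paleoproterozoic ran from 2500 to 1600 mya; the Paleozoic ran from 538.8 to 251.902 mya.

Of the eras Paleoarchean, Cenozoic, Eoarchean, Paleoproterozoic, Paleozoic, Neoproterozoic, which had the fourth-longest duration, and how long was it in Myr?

Paleoarchean, 400 million years

Start − end for each: Paleoarchean 3600 − 3200 = 400; Cenozoic 66 − 0 = 66; Eoarchean 4031 − 3600 = 431; Paleoproterozoic 2500 − 1600 = 900; Paleozoic 538.8 − 251.902 = 286.898; Neoproterozoic 1000 − 538.8 = 461.2.
Ranking these from longest: Paleoproterozoic > Neoproterozoic > Eoarchean > Paleoarchean > Paleozoic > Cenozoic.
Position 4 in that ranking is Paleoarchean, which lasted 400 Myr.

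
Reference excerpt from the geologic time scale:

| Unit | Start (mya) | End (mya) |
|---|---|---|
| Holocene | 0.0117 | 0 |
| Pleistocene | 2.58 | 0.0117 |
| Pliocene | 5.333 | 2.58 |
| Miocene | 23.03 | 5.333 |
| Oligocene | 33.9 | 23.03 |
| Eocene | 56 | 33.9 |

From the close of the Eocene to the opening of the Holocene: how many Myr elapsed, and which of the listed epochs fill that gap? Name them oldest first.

The Eocene closes at 33.9 Ma and the Holocene opens at 0.0117 Ma, so the interval is 33.9 − 0.0117 = 33.8883 Myr.
An epoch fits inside if it starts at or after 33.9 Ma and ends at or before 0.0117 Ma; oldest first that gives Oligocene, Miocene, Pliocene, Pleistocene.

33.8883 million years; Oligocene, Miocene, Pliocene, Pleistocene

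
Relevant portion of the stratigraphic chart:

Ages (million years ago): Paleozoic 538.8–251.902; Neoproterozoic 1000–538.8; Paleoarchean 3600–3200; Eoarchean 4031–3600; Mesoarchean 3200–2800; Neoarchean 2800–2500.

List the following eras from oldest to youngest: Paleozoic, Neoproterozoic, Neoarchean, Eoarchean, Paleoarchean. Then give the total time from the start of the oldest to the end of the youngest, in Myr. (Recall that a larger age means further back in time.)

From the excerpt: Paleozoic 538.8–251.902; Neoproterozoic 1000–538.8; Neoarchean 2800–2500; Eoarchean 4031–3600; Paleoarchean 3600–3200 (Ma).
Larger Ma is earlier, so the oldest is Eoarchean and the youngest is Paleozoic; oldest to youngest: Eoarchean, Paleoarchean, Neoarchean, Neoproterozoic, Paleozoic.
Oldest start 4031 minus youngest end 251.902 gives 3779.098 Myr overall.

Eoarchean → Paleoarchean → Neoarchean → Neoproterozoic → Paleozoic; total span 3779.098 Myr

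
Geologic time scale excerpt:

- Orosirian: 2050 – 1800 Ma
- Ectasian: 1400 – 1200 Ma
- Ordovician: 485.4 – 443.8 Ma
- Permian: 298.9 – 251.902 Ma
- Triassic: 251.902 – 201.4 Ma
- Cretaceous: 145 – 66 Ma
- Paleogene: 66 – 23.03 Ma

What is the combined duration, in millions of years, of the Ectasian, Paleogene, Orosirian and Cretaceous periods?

571.97 million years

Each duration: Ectasian = 200; Paleogene = 42.97; Orosirian = 250; Cretaceous = 79.
Sum: 200 + 42.97 + 250 + 79 = 571.97 Myr.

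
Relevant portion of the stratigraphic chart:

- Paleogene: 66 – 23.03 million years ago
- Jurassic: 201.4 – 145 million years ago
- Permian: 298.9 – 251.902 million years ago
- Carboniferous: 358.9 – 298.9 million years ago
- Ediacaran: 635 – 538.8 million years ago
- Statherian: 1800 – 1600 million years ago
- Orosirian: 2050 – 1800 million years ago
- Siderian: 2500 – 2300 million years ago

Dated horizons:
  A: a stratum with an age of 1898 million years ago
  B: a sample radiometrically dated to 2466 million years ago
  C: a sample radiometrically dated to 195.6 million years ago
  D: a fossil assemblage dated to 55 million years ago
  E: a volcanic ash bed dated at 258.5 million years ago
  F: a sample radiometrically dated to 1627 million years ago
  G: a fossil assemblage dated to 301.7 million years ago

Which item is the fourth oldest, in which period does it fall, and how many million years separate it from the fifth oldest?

Sorted oldest-first by Ma: B (2466), A (1898), F (1627), G (301.7), E (258.5), C (195.6), D (55).
The fourth oldest is G at 301.7 Ma, which lies in 358.9–298.9 Ma: the Carboniferous.
The fifth oldest is E at 258.5 Ma; separation = |301.7 − 258.5| = 43.2 Myr.

G, in the Carboniferous; 43.2 million years to E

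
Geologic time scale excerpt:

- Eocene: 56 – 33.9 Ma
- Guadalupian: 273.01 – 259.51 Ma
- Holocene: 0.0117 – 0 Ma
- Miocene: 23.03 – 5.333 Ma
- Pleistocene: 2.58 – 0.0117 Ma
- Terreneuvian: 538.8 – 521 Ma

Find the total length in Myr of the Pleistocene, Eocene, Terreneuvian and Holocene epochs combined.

42.48 million years

Each duration: Pleistocene = 2.5683; Eocene = 22.1; Terreneuvian = 17.8; Holocene = 0.0117.
Sum: 2.5683 + 22.1 + 17.8 + 0.0117 = 42.48 Myr.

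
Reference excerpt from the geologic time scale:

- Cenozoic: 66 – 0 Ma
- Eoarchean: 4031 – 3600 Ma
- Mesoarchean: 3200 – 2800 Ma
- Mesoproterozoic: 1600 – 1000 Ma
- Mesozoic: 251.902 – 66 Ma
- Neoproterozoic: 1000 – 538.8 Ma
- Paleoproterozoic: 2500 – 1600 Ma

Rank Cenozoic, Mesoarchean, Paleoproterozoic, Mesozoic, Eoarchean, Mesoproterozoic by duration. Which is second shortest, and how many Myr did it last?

Mesozoic, 185.902 million years

Durations: Cenozoic 66; Mesoarchean 400; Paleoproterozoic 900; Mesozoic 185.902; Eoarchean 431; Mesoproterozoic 600 Myr.
Sorted shortest-first: Cenozoic (66), Mesozoic (185.902), Mesoarchean (400), Eoarchean (431), Mesoproterozoic (600), Paleoproterozoic (900).
The second shortest is Mesozoic at 185.902 Myr.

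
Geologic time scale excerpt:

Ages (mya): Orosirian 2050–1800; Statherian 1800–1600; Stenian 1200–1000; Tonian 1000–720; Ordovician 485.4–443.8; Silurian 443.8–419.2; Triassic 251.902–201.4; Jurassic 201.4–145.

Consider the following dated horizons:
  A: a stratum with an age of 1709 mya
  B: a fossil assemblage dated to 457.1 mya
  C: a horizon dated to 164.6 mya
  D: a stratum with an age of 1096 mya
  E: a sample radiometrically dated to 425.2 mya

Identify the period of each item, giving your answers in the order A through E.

Match each age against the start–end ranges in the excerpt: A = 1709 Ma → Statherian (1800–1600); B = 457.1 Ma → Ordovician (485.4–443.8); C = 164.6 Ma → Jurassic (201.4–145); D = 1096 Ma → Stenian (1200–1000); E = 425.2 Ma → Silurian (443.8–419.2).

A — Statherian; B — Ordovician; C — Jurassic; D — Stenian; E — Silurian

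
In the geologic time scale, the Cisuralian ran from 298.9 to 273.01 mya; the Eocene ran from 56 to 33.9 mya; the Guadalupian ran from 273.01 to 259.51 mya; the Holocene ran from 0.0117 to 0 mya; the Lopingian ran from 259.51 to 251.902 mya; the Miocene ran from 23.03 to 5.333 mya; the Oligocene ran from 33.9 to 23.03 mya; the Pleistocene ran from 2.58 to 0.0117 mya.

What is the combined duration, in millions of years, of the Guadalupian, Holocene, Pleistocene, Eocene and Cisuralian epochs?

64.07 million years

Duration is start − end for each: (273.01 − 259.51) + (0.0117 − 0) + (2.58 − 0.0117) + (56 − 33.9) + (298.9 − 273.01).
That is 13.5 + 0.0117 + 2.5683 + 22.1 + 25.89, which totals 64.07 million years.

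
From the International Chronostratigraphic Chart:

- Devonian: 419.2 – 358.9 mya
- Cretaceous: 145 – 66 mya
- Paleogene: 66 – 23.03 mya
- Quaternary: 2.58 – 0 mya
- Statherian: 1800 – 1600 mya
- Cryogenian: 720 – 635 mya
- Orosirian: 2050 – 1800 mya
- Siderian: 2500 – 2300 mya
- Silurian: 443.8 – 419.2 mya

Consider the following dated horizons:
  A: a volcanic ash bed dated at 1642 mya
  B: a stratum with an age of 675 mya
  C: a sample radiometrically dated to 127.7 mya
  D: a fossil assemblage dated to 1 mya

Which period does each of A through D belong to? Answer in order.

A — Statherian; B — Cryogenian; C — Cretaceous; D — Quaternary

A: 1642 Ma lies in 1800–1600 Ma, so Statherian.
B: 675 Ma lies in 720–635 Ma, so Cryogenian.
C: 127.7 Ma lies in 145–66 Ma, so Cretaceous.
D: 1 Ma lies in 2.58–0 Ma, so Quaternary.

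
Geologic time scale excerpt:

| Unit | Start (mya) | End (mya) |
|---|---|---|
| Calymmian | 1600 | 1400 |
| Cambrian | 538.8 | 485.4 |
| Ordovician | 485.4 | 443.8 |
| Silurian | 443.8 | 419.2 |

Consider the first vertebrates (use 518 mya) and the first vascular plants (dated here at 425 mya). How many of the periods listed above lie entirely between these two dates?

518 Ma sits inside the Cambrian (538.8–485.4) and 425 Ma inside the Silurian (443.8–419.2); neither of those is wholly between the two dates.
The listed periods lying completely between them are Ordovician — 1 in all.

1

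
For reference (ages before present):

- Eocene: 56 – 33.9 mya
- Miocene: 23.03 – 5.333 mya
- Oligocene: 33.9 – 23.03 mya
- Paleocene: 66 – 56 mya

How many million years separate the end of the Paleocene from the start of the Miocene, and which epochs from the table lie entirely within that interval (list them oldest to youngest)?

32.97 million years; Eocene, Oligocene

The Paleocene closes at 56 Ma and the Miocene opens at 23.03 Ma, so the interval is 56 − 23.03 = 32.97 Myr.
An epoch fits inside if it starts at or after 56 Ma and ends at or before 23.03 Ma; oldest first that gives Eocene, Oligocene.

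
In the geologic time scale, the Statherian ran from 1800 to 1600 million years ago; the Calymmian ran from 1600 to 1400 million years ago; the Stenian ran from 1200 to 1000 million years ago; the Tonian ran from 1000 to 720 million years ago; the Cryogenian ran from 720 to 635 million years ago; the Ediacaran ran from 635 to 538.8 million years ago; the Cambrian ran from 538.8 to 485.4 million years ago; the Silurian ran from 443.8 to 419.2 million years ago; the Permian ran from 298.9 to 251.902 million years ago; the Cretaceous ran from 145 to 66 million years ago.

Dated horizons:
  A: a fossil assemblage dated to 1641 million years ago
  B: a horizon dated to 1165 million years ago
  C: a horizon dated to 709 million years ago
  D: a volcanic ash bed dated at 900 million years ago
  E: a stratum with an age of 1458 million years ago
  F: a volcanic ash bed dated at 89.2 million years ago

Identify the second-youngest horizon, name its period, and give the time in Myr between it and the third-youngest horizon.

Smaller Ma means younger, so youngest first: F 89.2 < C 709 < D 900 < B 1165 < E 1458 < A 1641.
Counting 2 along gives C (709 Ma); the excerpt puts that inside the Cryogenian, 720–635 Ma.
Next in line is D (900 Ma), and 900 − 709 = 191 Myr.

C, in the Cryogenian; 191 million years to D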